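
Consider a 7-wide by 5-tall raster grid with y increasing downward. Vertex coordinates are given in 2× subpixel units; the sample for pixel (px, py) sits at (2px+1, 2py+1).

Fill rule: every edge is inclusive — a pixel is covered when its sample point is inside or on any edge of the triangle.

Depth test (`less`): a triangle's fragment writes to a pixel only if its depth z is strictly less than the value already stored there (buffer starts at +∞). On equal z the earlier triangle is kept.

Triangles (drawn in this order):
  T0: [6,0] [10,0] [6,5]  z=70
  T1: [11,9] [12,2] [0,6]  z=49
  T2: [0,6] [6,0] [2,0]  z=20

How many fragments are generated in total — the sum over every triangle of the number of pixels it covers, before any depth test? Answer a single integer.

T0:
  2·area = 20
  edge (6, 0)→(10, 0): d=(4,0) inclusive
  edge (10, 0)→(6, 5): d=(-4,5) inclusive
  edge (6, 5)→(6, 0): d=(0,-5) inclusive
    (3,0)@(7, 1): e=[4,11,5] → █
    (4,0)@(9, 1): e=[4,1,15] → █
    (5,0)@(11, 1): e=[4,-9,25] → ·
    (3,1)@(7, 3): e=[12,3,5] → █
    (4,1)@(9, 3): e=[12,-7,15] → ·
    (3,2)@(7, 5): e=[20,-5,5] → ·
  covered (3 px):
    · · · █ █ · ·
    · · · █ · · ·
    · · · · · · ·
    · · · · · · ·
    · · · · · · ·
T1:
  2·area = 80  (B↔C swapped to make it positive)
  edge (11, 9)→(0, 6): d=(-11,-3) inclusive
  edge (0, 6)→(12, 2): d=(12,-4) inclusive
  edge (12, 2)→(11, 9): d=(-1,7) inclusive
    (4,1)@(9, 3): e=[60,0,20] → █  [on edge]
    (5,1)@(11, 3): e=[66,8,6] → █
    (6,1)@(13, 3): e=[72,16,-8] → ·
    (1,2)@(3, 5): e=[20,0,60] → █  [on edge]
    (2,2)@(5, 5): e=[26,8,46] → █
    (3,2)@(7, 5): e=[32,16,32] → █
    (6,2)@(13, 5): e=[50,40,-10] → ·
    (1,3)@(3, 7): e=[-2,24,58] → ·
    (2,3)@(5, 7): e=[4,32,44] → █
    (6,3)@(13, 7): e=[28,64,-12] → ·
    (2,4)@(5, 9): e=[-18,56,42] → ·
    (3,4)@(7, 9): e=[-12,64,28] → ·
    (5,4)@(11, 9): e=[0,80,0] → █  [on edge]
  covered (12 px):
    · · · · · · ·
    · · · · █ █ ·
    · █ █ █ █ █ ·
    · · █ █ █ █ ·
    · · · · · █ ·
T2:
  2·area = 24  (B↔C swapped to make it positive)
  edge (0, 6)→(2, 0): d=(2,-6) inclusive
  edge (2, 0)→(6, 0): d=(4,0) inclusive
  edge (6, 0)→(0, 6): d=(-6,6) inclusive
    (1,0)@(3, 1): e=[8,4,12] → █
    (2,0)@(5, 1): e=[20,4,0] → █  [on edge]
    (3,0)@(7, 1): e=[32,4,-12] → ·
    (0,1)@(1, 3): e=[0,12,12] → █  [on edge]
    (1,1)@(3, 3): e=[12,12,0] → █  [on edge]
    (2,1)@(5, 3): e=[24,12,-12] → ·
    (0,2)@(1, 5): e=[4,20,0] → █  [on edge]
    (1,2)@(3, 5): e=[16,20,-12] → ·
    (0,3)@(1, 7): e=[8,28,-12] → ·
  covered (5 px):
    · █ █ · · · ·
    █ █ · · · · ·
    █ · · · · · ·
    · · · · · · ·
    · · · · · · ·

Final: 20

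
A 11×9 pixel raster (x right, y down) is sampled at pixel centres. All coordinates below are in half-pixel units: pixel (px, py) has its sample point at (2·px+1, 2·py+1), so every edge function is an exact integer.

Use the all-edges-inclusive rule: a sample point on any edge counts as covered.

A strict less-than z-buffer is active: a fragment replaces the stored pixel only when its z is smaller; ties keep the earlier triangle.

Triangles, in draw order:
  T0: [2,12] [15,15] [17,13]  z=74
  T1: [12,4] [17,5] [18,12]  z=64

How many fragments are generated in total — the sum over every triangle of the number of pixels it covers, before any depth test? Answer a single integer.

T0:
  2·area = 32  (B↔C swapped to make it positive)
  edge (2, 12)→(17, 13): d=(15,1) inclusive
  edge (17, 13)→(15, 15): d=(-2,2) inclusive
  edge (15, 15)→(2, 12): d=(-13,-3) inclusive
    (10,4)@(21, 9): e=[-64,0,96] → .  [on edge]
    (9,5)@(19, 11): e=[-32,0,64] → .  [on edge]
    (3,6)@(7, 13): e=[10,20,2] → X
    (4,6)@(9, 13): e=[8,16,8] → X
    (5,6)@(11, 13): e=[6,12,14] → X
    (6,6)@(13, 13): e=[4,8,20] → X
    (7,6)@(15, 13): e=[2,4,26] → X
    (8,6)@(17, 13): e=[0,0,32] → X  [on edge]
    (9,6)@(19, 13): e=[-2,-4,38] → .
    (3,7)@(7, 15): e=[40,16,-24] → .
    (4,7)@(9, 15): e=[38,12,-18] → .
    (5,7)@(11, 15): e=[36,8,-12] → .
    (7,7)@(15, 15): e=[32,0,0] → X  [on edge]
    (6,8)@(13, 17): e=[64,0,-32] → .  [on edge]
  covered (7 px):
    . . . . . . . . . . .
    . . . . . . . . . . .
    . . . . . . . . . . .
    . . . . . . . . . . .
    . . . . . . . . . . .
    . . . . . . . . . . .
    . . . X X X X X X . .
    . . . . . . . X . . .
    . . . . . . . . . . .
T1:
  2·area = 34
  edge (12, 4)→(17, 5): d=(5,1) inclusive
  edge (17, 5)→(18, 12): d=(1,7) inclusive
  edge (18, 12)→(12, 4): d=(-6,-8) inclusive
    (3,1)@(7, 3): e=[0,68,-34] → .  [on edge]
    (6,2)@(13, 5): e=[4,28,2] → X
    (7,2)@(15, 5): e=[2,14,18] → X
    (8,2)@(17, 5): e=[0,0,34] → X  [on edge]
    (9,2)@(19, 5): e=[-2,-14,50] → .
    (6,3)@(13, 7): e=[14,30,-10] → .
    (7,3)@(15, 7): e=[12,16,6] → X
    (9,3)@(19, 7): e=[8,-12,38] → .
    (7,4)@(15, 9): e=[22,18,-6] → .
    (8,4)@(17, 9): e=[20,4,10] → X
    (9,4)@(19, 9): e=[18,-10,26] → .
    (8,5)@(17, 11): e=[30,6,-2] → .
  covered (6 px):
    . . . . . . . . . . .
    . . . . . . . . . . .
    . . . . . . X X X . .
    . . . . . . . X X . .
    . . . . . . . . X . .
    . . . . . . . . . . .
    . . . . . . . . . . .
    . . . . . . . . . . .
    . . . . . . . . . . .

Answer: 13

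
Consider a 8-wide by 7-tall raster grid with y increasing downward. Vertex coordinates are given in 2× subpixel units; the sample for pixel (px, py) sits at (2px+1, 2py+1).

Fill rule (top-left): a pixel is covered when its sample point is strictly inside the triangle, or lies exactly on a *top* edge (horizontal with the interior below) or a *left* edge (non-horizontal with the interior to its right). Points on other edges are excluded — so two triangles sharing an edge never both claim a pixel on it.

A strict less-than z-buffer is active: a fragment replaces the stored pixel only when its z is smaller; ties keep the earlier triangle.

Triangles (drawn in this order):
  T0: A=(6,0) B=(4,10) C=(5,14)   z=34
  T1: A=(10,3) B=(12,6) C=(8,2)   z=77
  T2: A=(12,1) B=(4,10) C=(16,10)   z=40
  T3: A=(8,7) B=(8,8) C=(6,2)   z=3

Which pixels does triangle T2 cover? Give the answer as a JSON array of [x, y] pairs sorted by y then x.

T0:
  2·area = 18  (B↔C swapped to make it positive)
  edge (6, 0)→(5, 14): d=(-1,14) right/bottom  bias=-1
  edge (5, 14)→(4, 10): d=(-1,-4) top-left  bias=+0
  edge (4, 10)→(6, 0): d=(2,-10) top-left  bias=+0
    (2,2)@(5, 5): e=[9,9,0] → #  [on edge]
    (3,2)@(7, 5): e=[-19,17,20] → ·
    (2,3)@(5, 7): e=[7,7,4] → #
    (3,3)@(7, 7): e=[-21,15,24] → ·
    (2,4)@(5, 9): e=[5,5,8] → #
    (3,4)@(7, 9): e=[-23,13,28] → ·
    (2,5)@(5, 11): e=[3,3,12] → #
    (3,5)@(7, 11): e=[-25,11,32] → ·
    (2,6)@(5, 13): e=[1,1,16] → #
    (3,6)@(7, 13): e=[-27,9,36] → ·
  covered (5 px):
    · · · · · · · ·
    · · · · · · · ·
    · · # · · · · ·
    · · # · · · · ·
    · · # · · · · ·
    · · # · · · · ·
    · · # · · · · ·
T1:
  2·area = 4
  edge (10, 3)→(12, 6): d=(2,3) right/bottom  bias=-1
  edge (12, 6)→(8, 2): d=(-4,-4) top-left  bias=+0
  edge (8, 2)→(10, 3): d=(2,1) right/bottom  bias=-1
    (3,0)@(7, 1): e=[5,0,-1] → ·  [on edge]
    (4,1)@(9, 3): e=[3,0,1] → #  [on edge]
    (5,1)@(11, 3): e=[-3,8,-1] → ·
    (4,2)@(9, 5): e=[7,-8,5] → ·
    (5,2)@(11, 5): e=[1,0,3] → #  [on edge]
    (6,2)@(13, 5): e=[-5,8,1] → ·
    (5,3)@(11, 7): e=[5,-8,7] → ·
    (6,3)@(13, 7): e=[-1,0,5] → ·  [on edge]
    (7,4)@(15, 9): e=[-3,0,7] → ·  [on edge]
  covered (2 px):
    · · · · · · · ·
    · · · · # · · ·
    · · · · · # · ·
    · · · · · · · ·
    · · · · · · · ·
    · · · · · · · ·
    · · · · · · · ·
T2:
  2·area = 108  (B↔C swapped to make it positive)
  edge (12, 1)→(16, 10): d=(4,9) right/bottom  bias=-1
  edge (16, 10)→(4, 10): d=(-12,0) right/bottom  bias=-1
  edge (4, 10)→(12, 1): d=(8,-9) top-left  bias=+0
    (5,1)@(11, 3): e=[17,84,7] → #
    (6,1)@(13, 3): e=[-1,84,25] → ·
    (4,2)@(9, 5): e=[43,60,5] → #
    (6,2)@(13, 5): e=[7,60,41] → #
    (7,2)@(15, 5): e=[-11,60,59] → ·
    (3,3)@(7, 7): e=[69,36,3] → #
    (7,3)@(15, 7): e=[-3,36,75] → ·
    (2,4)@(5, 9): e=[95,12,1] → #
    (7,4)@(15, 9): e=[5,12,91] → #
    (2,5)@(5, 11): e=[103,-12,17] → ·
    (3,5)@(7, 11): e=[85,-12,35] → ·
    (4,5)@(9, 11): e=[67,-12,53] → ·
  covered (14 px):
    · · · · · · · ·
    · · · · · # · ·
    · · · · # # # ·
    · · · # # # # ·
    · · # # # # # #
    · · · · · · · ·
    · · · · · · · ·
T3:
  2·area = 2
  edge (8, 7)→(8, 8): d=(0,1) right/bottom  bias=-1
  edge (8, 8)→(6, 2): d=(-2,-6) top-left  bias=+0
  edge (6, 2)→(8, 7): d=(2,5) right/bottom  bias=-1
    (3,2)@(7, 5): e=[1,0,1] → #  [on edge]
    (4,2)@(9, 5): e=[-1,12,-9] → ·
    (3,3)@(7, 7): e=[1,-4,5] → ·
    (4,5)@(9, 11): e=[-1,0,3] → ·  [on edge]
  covered (1 px):
    · · · · · · · ·
    · · · · · · · ·
    · · · # · · · ·
    · · · · · · · ·
    · · · · · · · ·
    · · · · · · · ·
    · · · · · · · ·

Answer: [[5,1],[4,2],[5,2],[6,2],[3,3],[4,3],[5,3],[6,3],[2,4],[3,4],[4,4],[5,4],[6,4],[7,4]]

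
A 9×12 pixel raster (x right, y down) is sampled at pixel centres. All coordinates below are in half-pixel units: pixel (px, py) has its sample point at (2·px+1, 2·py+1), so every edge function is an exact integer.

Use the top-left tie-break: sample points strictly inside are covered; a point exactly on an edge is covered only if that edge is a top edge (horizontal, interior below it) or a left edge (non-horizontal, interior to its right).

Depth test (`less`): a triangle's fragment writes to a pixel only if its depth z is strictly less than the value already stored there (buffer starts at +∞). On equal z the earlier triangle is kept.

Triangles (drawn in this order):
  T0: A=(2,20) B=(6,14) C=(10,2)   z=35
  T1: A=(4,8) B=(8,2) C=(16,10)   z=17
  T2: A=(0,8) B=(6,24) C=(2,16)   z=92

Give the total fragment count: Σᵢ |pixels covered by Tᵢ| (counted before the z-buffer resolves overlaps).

T0:
  2·area = 24  (B↔C swapped to make it positive)
  edge (2, 20)→(10, 2): d=(8,-18) top-left  bias=+0
  edge (10, 2)→(6, 14): d=(-4,12) right/bottom  bias=-1
  edge (6, 14)→(2, 20): d=(-4,6) right/bottom  bias=-1
    (4,2)@(9, 5): e=[6,0,18] → ·  [on edge]
    (3,4)@(7, 9): e=[2,8,14] → █
    (4,4)@(9, 9): e=[38,-16,2] → ·
    (3,5)@(7, 11): e=[18,0,6] → ·  [on edge]
    (2,7)@(5, 15): e=[14,8,2] → █
    (3,7)@(7, 15): e=[50,-16,-10] → ·
    (2,8)@(5, 17): e=[30,0,-6] → ·  [on edge]
    (1,11)@(3, 23): e=[42,0,-18] → ·  [on edge]
  covered (2 px):
    · · · · · · · · ·
    · · · · · · · · ·
    · · · · · · · · ·
    · · · · · · · · ·
    · · · █ · · · · ·
    · · · · · · · · ·
    · · · · · · · · ·
    · · █ · · · · · ·
    · · · · · · · · ·
    · · · · · · · · ·
    · · · · · · · · ·
    · · · · · · · · ·
T1:
  2·area = 80
  edge (4, 8)→(8, 2): d=(4,-6) top-left  bias=+0
  edge (8, 2)→(16, 10): d=(8,8) right/bottom  bias=-1
  edge (16, 10)→(4, 8): d=(-12,-2) top-left  bias=+0
    (3,0)@(7, 1): e=[-10,0,90] → ·  [on edge]
    (4,1)@(9, 3): e=[10,0,70] → ·  [on edge]
    (3,2)@(7, 5): e=[6,32,42] → █
    (4,2)@(9, 5): e=[18,16,46] → █
    (5,2)@(11, 5): e=[30,0,50] → ·  [on edge]
    (2,3)@(5, 7): e=[2,64,14] → █
    (5,3)@(11, 7): e=[38,16,26] → █
    (6,3)@(13, 7): e=[50,0,30] → ·  [on edge]
    (2,4)@(5, 9): e=[10,80,-10] → ·
    (3,4)@(7, 9): e=[22,64,-6] → ·
    (4,4)@(9, 9): e=[34,48,-2] → ·
    (5,4)@(11, 9): e=[46,32,2] → █
    (7,4)@(15, 9): e=[70,0,10] → ·  [on edge]
    (8,5)@(17, 11): e=[90,0,-10] → ·  [on edge]
  covered (8 px):
    · · · · · · · · ·
    · · · · · · · · ·
    · · · █ █ · · · ·
    · · █ █ █ █ · · ·
    · · · · · █ █ · ·
    · · · · · · · · ·
    · · · · · · · · ·
    · · · · · · · · ·
    · · · · · · · · ·
    · · · · · · · · ·
    · · · · · · · · ·
    · · · · · · · · ·
T2:
  2·area = 16
  edge (0, 8)→(6, 24): d=(6,16) right/bottom  bias=-1
  edge (6, 24)→(2, 16): d=(-4,-8) top-left  bias=+0
  edge (2, 16)→(0, 8): d=(-2,-8) top-left  bias=+0
    (0,5)@(1, 11): e=[2,12,2] → █
    (1,5)@(3, 11): e=[-30,28,18] → ·
    (0,6)@(1, 13): e=[14,4,-2] → ·
    (1,8)@(3, 17): e=[6,4,6] → █
    (2,8)@(5, 17): e=[-26,20,22] → ·
    (1,9)@(3, 19): e=[18,-4,2] → ·
  covered (2 px):
    · · · · · · · · ·
    · · · · · · · · ·
    · · · · · · · · ·
    · · · · · · · · ·
    · · · · · · · · ·
    █ · · · · · · · ·
    · · · · · · · · ·
    · · · · · · · · ·
    · █ · · · · · · ·
    · · · · · · · · ·
    · · · · · · · · ·
    · · · · · · · · ·

Final: 12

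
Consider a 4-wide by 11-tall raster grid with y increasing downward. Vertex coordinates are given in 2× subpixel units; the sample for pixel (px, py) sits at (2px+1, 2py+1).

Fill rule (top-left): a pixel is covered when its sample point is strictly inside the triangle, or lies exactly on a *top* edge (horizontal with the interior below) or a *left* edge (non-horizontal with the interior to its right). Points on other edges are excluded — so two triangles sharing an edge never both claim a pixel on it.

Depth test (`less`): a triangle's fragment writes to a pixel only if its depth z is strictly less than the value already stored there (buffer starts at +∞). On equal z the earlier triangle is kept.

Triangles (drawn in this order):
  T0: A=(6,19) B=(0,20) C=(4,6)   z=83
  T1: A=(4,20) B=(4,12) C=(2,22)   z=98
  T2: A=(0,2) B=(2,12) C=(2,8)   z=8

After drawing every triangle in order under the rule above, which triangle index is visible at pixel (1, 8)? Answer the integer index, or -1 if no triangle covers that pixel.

T0:
  2·area = 80
  edge (6, 19)→(0, 20): d=(-6,1) right/bottom  bias=-1
  edge (0, 20)→(4, 6): d=(4,-14) top-left  bias=+0
  edge (4, 6)→(6, 19): d=(2,13) right/bottom  bias=-1
    (1,5)@(3, 11): e=[51,6,23] → X
    (2,5)@(5, 11): e=[49,34,-3] → .
    (1,6)@(3, 13): e=[39,14,27] → X
    (2,6)@(5, 13): e=[37,42,1] → X
    (3,6)@(7, 13): e=[35,70,-25] → .
    (1,7)@(3, 15): e=[27,22,31] → X
    (3,7)@(7, 15): e=[23,78,-21] → .
    (0,8)@(1, 17): e=[17,2,61] → X
    (3,8)@(7, 17): e=[11,86,-17] → .
    (0,9)@(1, 19): e=[5,10,65] → X
    (3,9)@(7, 19): e=[-1,94,-13] → .
    (0,10)@(1, 21): e=[-7,18,69] → .
  covered (11 px):
    . . . .
    . . . .
    . . . .
    . . . .
    . . . .
    . X . .
    . X X .
    . X X .
    X X X .
    X X X .
    . . . .
T1:
  2·area = 16  (B↔C swapped to make it positive)
  edge (4, 20)→(2, 22): d=(-2,2) right/bottom  bias=-1
  edge (2, 22)→(4, 12): d=(2,-10) top-left  bias=+0
  edge (4, 12)→(4, 20): d=(0,8) right/bottom  bias=-1
    (2,3)@(5, 7): e=[24,0,-8] → .  [on edge]
    (1,8)@(3, 17): e=[8,0,8] → X  [on edge]
    (2,8)@(5, 17): e=[4,20,-8] → .
    (3,8)@(7, 17): e=[0,40,-24] → .  [on edge]
    (1,9)@(3, 19): e=[4,4,8] → X
    (2,9)@(5, 19): e=[0,24,-8] → .  [on edge]
    (1,10)@(3, 21): e=[0,8,8] → .  [on edge]
  covered (2 px):
    . . . .
    . . . .
    . . . .
    . . . .
    . . . .
    . . . .
    . . . .
    . . . .
    . X . .
    . X . .
    . . . .
T2:
  2·area = 8  (B↔C swapped to make it positive)
  edge (0, 2)→(2, 8): d=(2,6) right/bottom  bias=-1
  edge (2, 8)→(2, 12): d=(0,4) right/bottom  bias=-1
  edge (2, 12)→(0, 2): d=(-2,-10) top-left  bias=+0
    (0,2)@(1, 5): e=[0,4,4] → .  [on edge]
    (0,3)@(1, 7): e=[4,4,0] → X  [on edge]
    (1,3)@(3, 7): e=[-8,-4,20] → .
    (0,4)@(1, 9): e=[8,4,-4] → .
    (1,5)@(3, 11): e=[0,-4,12] → .  [on edge]
    (1,8)@(3, 17): e=[12,-4,0] → .  [on edge]
    (2,8)@(5, 17): e=[0,-12,20] → .  [on edge]
  covered (1 px):
    . . . .
    . . . .
    . . . .
    X . . .
    . . . .
    . . . .
    . . . .
    . . . .
    . . . .
    . . . .
    . . . .

Z-buffer (winner per pixel, '.' = empty):
  . . . .
  . . . .
  . . . .
  2 . . .
  . . . .
  . 0 . .
  . 0 0 .
  . 0 0 .
  0 0 0 .
  0 0 0 .
  . . . .

Result: 0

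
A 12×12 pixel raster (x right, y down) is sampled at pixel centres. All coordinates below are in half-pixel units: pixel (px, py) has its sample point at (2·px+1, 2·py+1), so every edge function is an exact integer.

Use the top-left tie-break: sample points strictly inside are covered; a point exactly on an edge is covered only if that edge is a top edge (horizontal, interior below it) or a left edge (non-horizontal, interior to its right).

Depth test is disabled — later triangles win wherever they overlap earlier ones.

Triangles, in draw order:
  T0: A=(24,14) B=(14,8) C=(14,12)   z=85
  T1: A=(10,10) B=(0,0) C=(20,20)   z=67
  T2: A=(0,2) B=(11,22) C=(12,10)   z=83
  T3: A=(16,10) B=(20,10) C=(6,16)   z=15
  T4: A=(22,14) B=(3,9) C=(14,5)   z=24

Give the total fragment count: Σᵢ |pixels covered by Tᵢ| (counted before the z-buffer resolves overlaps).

T0:
  2·area = 40  (B↔C swapped to make it positive)
  edge (24, 14)→(14, 12): d=(-10,-2) top-left  bias=+0
  edge (14, 12)→(14, 8): d=(0,-4) top-left  bias=+0
  edge (14, 8)→(24, 14): d=(10,6) right/bottom  bias=-1
    (4,2)@(9, 5): e=[60,-20,0] → ·  [on edge]
    (7,4)@(15, 9): e=[32,4,4] → █
    (8,4)@(17, 9): e=[36,12,-8] → ·
    (4,5)@(9, 11): e=[0,-20,60] → ·  [on edge]
    (7,5)@(15, 11): e=[12,4,24] → █
    (8,5)@(17, 11): e=[16,12,12] → █
    (9,5)@(19, 11): e=[20,20,0] → ·  [on edge]
    (7,6)@(15, 13): e=[-8,4,44] → ·
    (8,6)@(17, 13): e=[-4,12,32] → ·
    (9,6)@(19, 13): e=[0,20,20] → █  [on edge]
    (10,6)@(21, 13): e=[4,28,8] → █
    (11,6)@(23, 13): e=[8,36,-4] → ·
  covered (5 px):
    · · · · · · · · · · · ·
    · · · · · · · · · · · ·
    · · · · · · · · · · · ·
    · · · · · · · · · · · ·
    · · · · · · · █ · · · ·
    · · · · · · · █ █ · · ·
    · · · · · · · · · █ █ ·
    · · · · · · · · · · · ·
    · · · · · · · · · · · ·
    · · · · · · · · · · · ·
    · · · · · · · · · · · ·
    · · · · · · · · · · · ·
T1:
  degenerate (2·area = 0) — covers nothing
T2:
  2·area = 152  (B↔C swapped to make it positive)
  edge (0, 2)→(12, 10): d=(12,8) right/bottom  bias=-1
  edge (12, 10)→(11, 22): d=(-1,12) right/bottom  bias=-1
  edge (11, 22)→(0, 2): d=(-11,-20) top-left  bias=+0
    (0,1)@(1, 3): e=[4,139,9] → █
    (1,1)@(3, 3): e=[-12,115,49] → ·
    (0,2)@(1, 5): e=[28,137,-13] → ·
    (1,2)@(3, 5): e=[12,113,27] → █
    (2,2)@(5, 5): e=[-4,89,67] → ·
    (1,3)@(3, 7): e=[36,111,5] → █
    (2,3)@(5, 7): e=[20,87,45] → █
    (3,3)@(7, 7): e=[4,63,85] → █
    (4,3)@(9, 7): e=[-12,39,125] → ·
    (1,4)@(3, 9): e=[60,109,-17] → ·
    (2,4)@(5, 9): e=[44,85,23] → █
    (4,4)@(9, 9): e=[12,37,103] → █
  covered (21 px):
    · · · · · · · · · · · ·
    █ · · · · · · · · · · ·
    · █ · · · · · · · · · ·
    · █ █ █ · · · · · · · ·
    · · █ █ █ · · · · · · ·
    · · █ █ █ █ · · · · · ·
    · · · █ █ █ · · · · · ·
    · · · · █ █ · · · · · ·
    · · · · █ █ · · · · · ·
    · · · · · █ · · · · · ·
    · · · · · █ · · · · · ·
    · · · · · · · · · · · ·
T3:
  2·area = 24
  edge (16, 10)→(20, 10): d=(4,0) top-left  bias=+0
  edge (20, 10)→(6, 16): d=(-14,6) right/bottom  bias=-1
  edge (6, 16)→(16, 10): d=(10,-6) top-left  bias=+0
    (10,3)@(21, 7): e=[-12,36,0] → ·  [on edge]
    (7,5)@(15, 11): e=[4,16,4] → █
    (8,5)@(17, 11): e=[4,4,16] → █
    (9,5)@(19, 11): e=[4,-8,28] → ·
    (5,6)@(11, 13): e=[12,12,0] → █  [on edge]
    (6,6)@(13, 13): e=[12,0,12] → ·  [on edge]
    (7,6)@(15, 13): e=[12,-12,24] → ·
    (8,6)@(17, 13): e=[12,-24,36] → ·
    (5,7)@(11, 15): e=[20,-16,20] → ·
    (0,9)@(1, 19): e=[36,-12,0] → ·  [on edge]
  covered (3 px):
    · · · · · · · · · · · ·
    · · · · · · · · · · · ·
    · · · · · · · · · · · ·
    · · · · · · · · · · · ·
    · · · · · · · · · · · ·
    · · · · · · · █ █ · · ·
    · · · · · █ · · · · · ·
    · · · · · · · · · · · ·
    · · · · · · · · · · · ·
    · · · · · · · · · · · ·
    · · · · · · · · · · · ·
    · · · · · · · · · · · ·
T4:
  2·area = 131
  edge (22, 14)→(3, 9): d=(-19,-5) top-left  bias=+0
  edge (3, 9)→(14, 5): d=(11,-4) top-left  bias=+0
  edge (14, 5)→(22, 14): d=(8,9) right/bottom  bias=-1
    (4,3)@(9, 7): e=[68,2,61] → █
    (5,3)@(11, 7): e=[78,10,43] → █
    (6,3)@(13, 7): e=[88,18,25] → █
    (7,3)@(15, 7): e=[98,26,7] → █
    (8,3)@(17, 7): e=[108,34,-11] → ·
    (1,4)@(3, 9): e=[0,0,131] → █  [on edge]
    (2,4)@(5, 9): e=[10,8,113] → █
    (3,4)@(7, 9): e=[20,16,95] → █
    (8,4)@(17, 9): e=[70,56,5] → █
    (9,4)@(19, 9): e=[80,64,-13] → ·
    (1,5)@(3, 11): e=[-38,22,147] → ·
    (2,5)@(5, 11): e=[-28,30,129] → ·
  covered (19 px):
    · · · · · · · · · · · ·
    · · · · · · · · · · · ·
    · · · · · · · · · · · ·
    · · · · █ █ █ █ · · · ·
    · █ █ █ █ █ █ █ █ · · ·
    · · · · · █ █ █ █ █ · ·
    · · · · · · · · · █ █ ·
    · · · · · · · · · · · ·
    · · · · · · · · · · · ·
    · · · · · · · · · · · ·
    · · · · · · · · · · · ·
    · · · · · · · · · · · ·

Final: 48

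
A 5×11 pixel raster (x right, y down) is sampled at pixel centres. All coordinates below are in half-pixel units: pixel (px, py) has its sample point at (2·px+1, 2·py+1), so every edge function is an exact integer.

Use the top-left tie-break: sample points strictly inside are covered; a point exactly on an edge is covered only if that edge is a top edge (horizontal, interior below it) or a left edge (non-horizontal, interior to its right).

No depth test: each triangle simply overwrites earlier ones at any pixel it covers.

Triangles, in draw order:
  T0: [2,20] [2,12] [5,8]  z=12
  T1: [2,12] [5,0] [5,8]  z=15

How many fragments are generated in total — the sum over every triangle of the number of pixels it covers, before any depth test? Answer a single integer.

T0:
  2·area = 24
  edge (2, 20)→(2, 12): d=(0,-8) top-left  bias=+0
  edge (2, 12)→(5, 8): d=(3,-4) top-left  bias=+0
  edge (5, 8)→(2, 20): d=(-3,12) right/bottom  bias=-1
    (1,5)@(3, 11): e=[8,1,15] → █
    (2,5)@(5, 11): e=[24,9,-9] → ·
    (1,6)@(3, 13): e=[8,7,9] → █
    (2,6)@(5, 13): e=[24,15,-15] → ·
    (1,7)@(3, 15): e=[8,13,3] → █
    (2,7)@(5, 15): e=[24,21,-21] → ·
    (1,8)@(3, 17): e=[8,19,-3] → ·
  covered (3 px):
    · · · · ·
    · · · · ·
    · · · · ·
    · · · · ·
    · · · · ·
    · █ · · ·
    · █ · · ·
    · █ · · ·
    · · · · ·
    · · · · ·
    · · · · ·
T1:
  2·area = 24
  edge (2, 12)→(5, 0): d=(3,-12) top-left  bias=+0
  edge (5, 0)→(5, 8): d=(0,8) right/bottom  bias=-1
  edge (5, 8)→(2, 12): d=(-3,4) right/bottom  bias=-1
    (2,0)@(5, 1): e=[3,0,21] → ·  [on edge]
    (2,1)@(5, 3): e=[9,0,15] → ·  [on edge]
    (2,2)@(5, 5): e=[15,0,9] → ·  [on edge]
    (2,3)@(5, 7): e=[21,0,3] → ·  [on edge]
    (1,4)@(3, 9): e=[3,16,5] → █
    (2,4)@(5, 9): e=[27,0,-3] → ·  [on edge]
    (1,5)@(3, 11): e=[9,16,-1] → ·
    (2,5)@(5, 11): e=[33,0,-9] → ·  [on edge]
    (2,6)@(5, 13): e=[39,0,-15] → ·  [on edge]
    (2,7)@(5, 15): e=[45,0,-21] → ·  [on edge]
    (2,8)@(5, 17): e=[51,0,-27] → ·  [on edge]
    (2,9)@(5, 19): e=[57,0,-33] → ·  [on edge]
    (2,10)@(5, 21): e=[63,0,-39] → ·  [on edge]
  covered (1 px):
    · · · · ·
    · · · · ·
    · · · · ·
    · · · · ·
    · █ · · ·
    · · · · ·
    · · · · ·
    · · · · ·
    · · · · ·
    · · · · ·
    · · · · ·

Final: 4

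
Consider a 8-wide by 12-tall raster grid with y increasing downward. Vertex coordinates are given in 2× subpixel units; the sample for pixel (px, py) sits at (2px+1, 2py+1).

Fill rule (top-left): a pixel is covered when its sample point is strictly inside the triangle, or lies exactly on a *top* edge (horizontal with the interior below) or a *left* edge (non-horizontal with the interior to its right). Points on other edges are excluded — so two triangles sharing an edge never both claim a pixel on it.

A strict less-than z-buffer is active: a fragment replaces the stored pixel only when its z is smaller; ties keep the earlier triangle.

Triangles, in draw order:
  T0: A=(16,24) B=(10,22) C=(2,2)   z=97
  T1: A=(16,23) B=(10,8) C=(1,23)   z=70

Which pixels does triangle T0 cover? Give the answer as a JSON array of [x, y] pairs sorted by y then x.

T0:
  2·area = 104
  edge (16, 24)→(10, 22): d=(-6,-2) top-left  bias=+0
  edge (10, 22)→(2, 2): d=(-8,-20) top-left  bias=+0
  edge (2, 2)→(16, 24): d=(14,22) right/bottom  bias=-1
    (2,3)@(5, 7): e=[80,20,4] → #
    (3,3)@(7, 7): e=[84,60,-40] → ·
    (2,4)@(5, 9): e=[68,4,32] → #
    (3,4)@(7, 9): e=[72,44,-12] → ·
    (2,5)@(5, 11): e=[56,-12,60] → ·
    (3,5)@(7, 11): e=[60,28,16] → #
    (4,5)@(9, 11): e=[64,68,-28] → ·
    (3,6)@(7, 13): e=[48,12,44] → #
    (4,6)@(9, 13): e=[52,52,0] → ·  [on edge]
    (3,7)@(7, 15): e=[36,-4,72] → ·
    (4,7)@(9, 15): e=[40,36,28] → #
    (5,7)@(11, 15): e=[44,76,-16] → ·
    (0,9)@(1, 19): e=[0,-156,260] → ·  [on edge]
    (3,10)@(7, 21): e=[0,-52,156] → ·  [on edge]
    (6,11)@(13, 23): e=[0,52,52] → #  [on edge]
  covered (13 px):
    · · · · · · · ·
    · · · · · · · ·
    · · · · · · · ·
    · · # · · · · ·
    · · # · · · · ·
    · · · # · · · ·
    · · · # · · · ·
    · · · · # · · ·
    · · · · # # · ·
    · · · · # # · ·
    · · · · · # # ·
    · · · · · · # #
T1:
  2·area = 225  (B↔C swapped to make it positive)
  edge (16, 23)→(1, 23): d=(-15,0) right/bottom  bias=-1
  edge (1, 23)→(10, 8): d=(9,-15) top-left  bias=+0
  edge (10, 8)→(16, 23): d=(6,15) right/bottom  bias=-1
    (6,1)@(13, 3): e=[300,0,-75] → ·  [on edge]
    (4,5)@(9, 11): e=[180,12,33] → #
    (5,5)@(11, 11): e=[180,42,3] → #
    (6,5)@(13, 11): e=[180,72,-27] → ·
    (3,6)@(7, 13): e=[150,0,75] → #  [on edge]
    (6,6)@(13, 13): e=[150,90,-15] → ·
    (3,7)@(7, 15): e=[120,18,87] → #
    (6,7)@(13, 15): e=[120,108,-3] → ·
    (2,8)@(5, 17): e=[90,6,129] → #
    (6,8)@(13, 17): e=[90,126,9] → #
    (7,8)@(15, 17): e=[90,156,-21] → ·
    (2,9)@(5, 19): e=[60,24,141] → #
    (0,11)@(1, 23): e=[0,0,225] → ·  [on edge]
    (1,11)@(3, 23): e=[0,30,195] → ·  [on edge]
    (2,11)@(5, 23): e=[0,60,165] → ·  [on edge]
    (3,11)@(7, 23): e=[0,90,135] → ·  [on edge]
    (4,11)@(9, 23): e=[0,120,105] → ·  [on edge]
    (5,11)@(11, 23): e=[0,150,75] → ·  [on edge]
    (6,11)@(13, 23): e=[0,180,45] → ·  [on edge]
    (7,11)@(15, 23): e=[0,210,15] → ·  [on edge]
  covered (25 px):
    · · · · · · · ·
    · · · · · · · ·
    · · · · · · · ·
    · · · · · · · ·
    · · · · · · · ·
    · · · · # # · ·
    · · · # # # · ·
    · · · # # # · ·
    · · # # # # # ·
    · · # # # # # ·
    · # # # # # # #
    · · · · · · · ·

Result: [[2,3],[2,4],[3,5],[3,6],[4,7],[4,8],[5,8],[4,9],[5,9],[5,10],[6,10],[6,11],[7,11]]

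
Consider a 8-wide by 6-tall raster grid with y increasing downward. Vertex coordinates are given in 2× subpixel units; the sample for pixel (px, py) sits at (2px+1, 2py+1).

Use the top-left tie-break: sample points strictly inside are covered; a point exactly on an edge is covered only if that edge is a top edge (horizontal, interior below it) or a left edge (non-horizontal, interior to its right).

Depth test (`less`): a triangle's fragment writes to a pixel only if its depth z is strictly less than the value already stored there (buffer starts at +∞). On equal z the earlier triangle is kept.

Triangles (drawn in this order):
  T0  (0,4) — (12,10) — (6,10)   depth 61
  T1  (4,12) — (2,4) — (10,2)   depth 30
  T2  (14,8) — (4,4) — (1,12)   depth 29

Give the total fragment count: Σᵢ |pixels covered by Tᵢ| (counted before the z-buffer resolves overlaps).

T0:
  2·area = 36
  edge (0, 4)→(12, 10): d=(12,6) right/bottom  bias=-1
  edge (12, 10)→(6, 10): d=(-6,0) right/bottom  bias=-1
  edge (6, 10)→(0, 4): d=(-6,-6) top-left  bias=+0
    (0,2)@(1, 5): e=[6,30,0] → █  [on edge]
    (1,2)@(3, 5): e=[-6,30,12] → ·
    (0,3)@(1, 7): e=[30,18,-12] → ·
    (1,3)@(3, 7): e=[18,18,0] → █  [on edge]
    (2,3)@(5, 7): e=[6,18,12] → █
    (3,3)@(7, 7): e=[-6,18,24] → ·
    (1,4)@(3, 9): e=[42,6,-12] → ·
    (2,4)@(5, 9): e=[30,6,0] → █  [on edge]
    (3,4)@(7, 9): e=[18,6,12] → █
    (4,4)@(9, 9): e=[6,6,24] → █
    (5,4)@(11, 9): e=[-6,6,36] → ·
    (2,5)@(5, 11): e=[54,-6,-12] → ·
    (3,5)@(7, 11): e=[42,-6,0] → ·  [on edge]
  covered (6 px):
    · · · · · · · ·
    · · · · · · · ·
    █ · · · · · · ·
    · █ █ · · · · ·
    · · █ █ █ · · ·
    · · · · · · · ·
T1:
  2·area = 68
  edge (4, 12)→(2, 4): d=(-2,-8) top-left  bias=+0
  edge (2, 4)→(10, 2): d=(8,-2) top-left  bias=+0
  edge (10, 2)→(4, 12): d=(-6,10) right/bottom  bias=-1
    (3,1)@(7, 3): e=[42,2,24] → █
    (4,1)@(9, 3): e=[58,6,4] → █
    (5,1)@(11, 3): e=[74,10,-16] → ·
    (1,2)@(3, 5): e=[6,10,52] → █
    (2,2)@(5, 5): e=[22,14,32] → █
    (4,2)@(9, 5): e=[54,22,-8] → ·
    (1,3)@(3, 7): e=[2,26,40] → █
    (3,3)@(7, 7): e=[34,34,0] → ·  [on edge]
    (1,4)@(3, 9): e=[-2,42,28] → ·
    (2,4)@(5, 9): e=[14,46,8] → █
    (3,4)@(7, 9): e=[30,50,-12] → ·
    (2,5)@(5, 11): e=[10,62,-4] → ·
  covered (8 px):
    · · · · · · · ·
    · · · █ █ · · ·
    · █ █ █ · · · ·
    · █ █ · · · · ·
    · · █ · · · · ·
    · · · · · · · ·
T2:
  2·area = 92  (B↔C swapped to make it positive)
  edge (14, 8)→(1, 12): d=(-13,4) right/bottom  bias=-1
  edge (1, 12)→(4, 4): d=(3,-8) top-left  bias=+0
  edge (4, 4)→(14, 8): d=(10,4) right/bottom  bias=-1
    (2,2)@(5, 5): e=[75,11,6] → █
    (3,2)@(7, 5): e=[67,27,-2] → ·
    (1,3)@(3, 7): e=[57,1,34] → █
    (3,3)@(7, 7): e=[41,33,18] → █
    (4,3)@(9, 7): e=[33,49,10] → █
    (5,3)@(11, 7): e=[25,65,2] → █
    (6,3)@(13, 7): e=[17,81,-6] → ·
    (1,4)@(3, 9): e=[31,7,54] → █
    (5,4)@(11, 9): e=[-1,71,22] → ·
    (1,5)@(3, 11): e=[5,13,74] → █
    (2,5)@(5, 11): e=[-3,29,66] → ·
    (3,5)@(7, 11): e=[-11,45,58] → ·
  covered (11 px):
    · · · · · · · ·
    · · · · · · · ·
    · · █ · · · · ·
    · █ █ █ █ █ · ·
    · █ █ █ █ · · ·
    · █ · · · · · ·

Answer: 25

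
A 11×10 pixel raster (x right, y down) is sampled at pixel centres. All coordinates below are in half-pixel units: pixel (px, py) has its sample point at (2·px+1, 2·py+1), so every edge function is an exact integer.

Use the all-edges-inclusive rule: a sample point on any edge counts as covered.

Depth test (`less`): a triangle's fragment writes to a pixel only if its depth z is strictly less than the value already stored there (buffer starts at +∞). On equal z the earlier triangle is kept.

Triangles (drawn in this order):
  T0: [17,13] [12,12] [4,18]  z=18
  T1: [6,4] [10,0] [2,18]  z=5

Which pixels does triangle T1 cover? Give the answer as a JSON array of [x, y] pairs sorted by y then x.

T0:
  2·area = 38  (B↔C swapped to make it positive)
  edge (17, 13)→(4, 18): d=(-13,5) inclusive
  edge (4, 18)→(12, 12): d=(8,-6) inclusive
  edge (12, 12)→(17, 13): d=(5,1) inclusive
    (3,5)@(7, 11): e=[76,-38,0] → .  [on edge]
    (5,6)@(11, 13): e=[30,2,6] → X
    (6,6)@(13, 13): e=[20,14,4] → X
    (7,6)@(15, 13): e=[10,26,2] → X
    (8,6)@(17, 13): e=[0,38,0] → X  [on edge]
    (9,6)@(19, 13): e=[-10,50,-2] → .
    (4,7)@(9, 15): e=[14,6,18] → X
    (6,7)@(13, 15): e=[-6,30,14] → .
    (7,7)@(15, 15): e=[-16,42,12] → .
    (8,7)@(17, 15): e=[-26,54,10] → .
    (4,8)@(9, 17): e=[-12,22,28] → .
    (5,8)@(11, 17): e=[-22,34,26] → .
  covered (6 px):
    . . . . . . . . . . .
    . . . . . . . . . . .
    . . . . . . . . . . .
    . . . . . . . . . . .
    . . . . . . . . . . .
    . . . . . . . . . . .
    . . . . . X X X X . .
    . . . . X X . . . . .
    . . . . . . . . . . .
    . . . . . . . . . . .
T1:
  2·area = 40
  edge (6, 4)→(10, 0): d=(4,-4) inclusive
  edge (10, 0)→(2, 18): d=(-8,18) inclusive
  edge (2, 18)→(6, 4): d=(4,-14) inclusive
    (4,0)@(9, 1): e=[0,10,30] → X  [on edge]
    (5,0)@(11, 1): e=[8,-26,58] → .
    (3,1)@(7, 3): e=[0,30,10] → X  [on edge]
    (4,1)@(9, 3): e=[8,-6,38] → .
    (2,2)@(5, 5): e=[0,50,-10] → .  [on edge]
    (3,2)@(7, 5): e=[8,14,18] → X
    (4,2)@(9, 5): e=[16,-22,46] → .
    (1,3)@(3, 7): e=[0,70,-30] → .  [on edge]
    (3,3)@(7, 7): e=[16,-2,26] → .
    (0,4)@(1, 9): e=[0,90,-50] → .  [on edge]
    (2,4)@(5, 9): e=[16,18,6] → X
    (3,4)@(7, 9): e=[24,-18,34] → .
  covered (6 px):
    . . . . X . . . . . .
    . . . X . . . . . . .
    . . . X . . . . . . .
    . . . . . . . . . . .
    . . X . . . . . . . .
    . . X . . . . . . . .
    . . . . . . . . . . .
    . X . . . . . . . . .
    . . . . . . . . . . .
    . . . . . . . . . . .

Result: [[4,0],[3,1],[3,2],[2,4],[2,5],[1,7]]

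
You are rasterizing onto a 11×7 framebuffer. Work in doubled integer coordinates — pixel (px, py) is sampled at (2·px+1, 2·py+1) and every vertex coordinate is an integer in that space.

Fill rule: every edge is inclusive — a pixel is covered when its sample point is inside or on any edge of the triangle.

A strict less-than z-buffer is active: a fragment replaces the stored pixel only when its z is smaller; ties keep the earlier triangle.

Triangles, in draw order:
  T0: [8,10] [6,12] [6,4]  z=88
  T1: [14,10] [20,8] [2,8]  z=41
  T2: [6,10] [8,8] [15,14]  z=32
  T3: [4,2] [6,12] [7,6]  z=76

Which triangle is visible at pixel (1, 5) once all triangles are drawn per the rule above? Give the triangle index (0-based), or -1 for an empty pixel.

T0:
  2·area = 16
  edge (8, 10)→(6, 12): d=(-2,2) inclusive
  edge (6, 12)→(6, 4): d=(0,-8) inclusive
  edge (6, 4)→(8, 10): d=(2,6) inclusive
    (2,0)@(5, 1): e=[24,-8,0] → .  [on edge]
    (8,0)@(17, 1): e=[0,88,-72] → .  [on edge]
    (7,1)@(15, 3): e=[0,72,-56] → .  [on edge]
    (6,2)@(13, 5): e=[0,56,-40] → .  [on edge]
    (3,3)@(7, 7): e=[8,8,0] → X  [on edge]
    (4,3)@(9, 7): e=[4,24,-12] → .
    (5,3)@(11, 7): e=[0,40,-24] → .  [on edge]
    (3,4)@(7, 9): e=[4,8,4] → X
    (4,4)@(9, 9): e=[0,24,-8] → .  [on edge]
    (3,5)@(7, 11): e=[0,8,8] → X  [on edge]
    (4,5)@(9, 11): e=[-4,24,-4] → .
    (2,6)@(5, 13): e=[0,-8,24] → .  [on edge]
    (4,6)@(9, 13): e=[-8,24,0] → .  [on edge]
  covered (3 px):
    . . . . . . . . . . .
    . . . . . . . . . . .
    . . . . . . . . . . .
    . . . X . . . . . . .
    . . . X . . . . . . .
    . . . X . . . . . . .
    . . . . . . . . . . .
T1:
  2·area = 36  (B↔C swapped to make it positive)
  edge (14, 10)→(2, 8): d=(-12,-2) inclusive
  edge (2, 8)→(20, 8): d=(18,0) inclusive
  edge (20, 8)→(14, 10): d=(-6,2) inclusive
    (4,4)@(9, 9): e=[2,18,16] → X
    (5,4)@(11, 9): e=[6,18,12] → X
    (6,4)@(13, 9): e=[10,18,8] → X
    (7,4)@(15, 9): e=[14,18,4] → X
    (8,4)@(17, 9): e=[18,18,0] → X  [on edge]
    (9,4)@(19, 9): e=[22,18,-4] → .
    (4,5)@(9, 11): e=[-22,54,4] → .
    (5,5)@(11, 11): e=[-18,54,0] → .  [on edge]
    (6,5)@(13, 11): e=[-14,54,-4] → .
    (7,5)@(15, 11): e=[-10,54,-8] → .
    (8,5)@(17, 11): e=[-6,54,-12] → .
    (2,6)@(5, 13): e=[-54,90,0] → .  [on edge]
  covered (5 px):
    . . . . . . . . . . .
    . . . . . . . . . . .
    . . . . . . . . . . .
    . . . . . . . . . . .
    . . . . X X X X X . .
    . . . . . . . . . . .
    . . . . . . . . . . .
T2:
  2·area = 26
  edge (6, 10)→(8, 8): d=(2,-2) inclusive
  edge (8, 8)→(15, 14): d=(7,6) inclusive
  edge (15, 14)→(6, 10): d=(-9,-4) inclusive
    (7,0)@(15, 1): e=[0,-91,117] → .  [on edge]
    (6,1)@(13, 3): e=[0,-65,91] → .  [on edge]
    (5,2)@(11, 5): e=[0,-39,65] → .  [on edge]
    (4,3)@(9, 7): e=[0,-13,39] → .  [on edge]
    (3,4)@(7, 9): e=[0,13,13] → X  [on edge]
    (4,4)@(9, 9): e=[4,1,21] → X
    (5,4)@(11, 9): e=[8,-11,29] → .
    (2,5)@(5, 11): e=[0,39,-13] → .  [on edge]
    (3,5)@(7, 11): e=[4,27,-5] → .
    (4,5)@(9, 11): e=[8,15,3] → X
    (5,5)@(11, 11): e=[12,3,11] → X
    (6,5)@(13, 11): e=[16,-9,19] → .
    (1,6)@(3, 13): e=[0,65,-39] → .  [on edge]
  covered (5 px):
    . . . . . . . . . . .
    . . . . . . . . . . .
    . . . . . . . . . . .
    . . . . . . . . . . .
    . . . X X . . . . . .
    . . . . X X . . . . .
    . . . . . . X . . . .
T3:
  2·area = 22  (B↔C swapped to make it positive)
  edge (4, 2)→(7, 6): d=(3,4) inclusive
  edge (7, 6)→(6, 12): d=(-1,6) inclusive
  edge (6, 12)→(4, 2): d=(-2,-10) inclusive
    (2,2)@(5, 5): e=[5,13,4] → X
    (3,2)@(7, 5): e=[-3,1,24] → .
    (2,3)@(5, 7): e=[11,11,0] → X  [on edge]
    (3,3)@(7, 7): e=[3,-1,20] → .
    (2,4)@(5, 9): e=[17,9,-4] → .
  covered (2 px):
    . . . . . . . . . . .
    . . . . . . . . . . .
    . . X . . . . . . . .
    . . X . . . . . . . .
    . . . . . . . . . . .
    . . . . . . . . . . .
    . . . . . . . . . . .

Z-buffer (winner per pixel, '.' = empty):
  . . . . . . . . . . .
  . . . . . . . . . . .
  . . 3 . . . . . . . .
  . . 3 0 . . . . . . .
  . . . 2 2 1 1 1 1 . .
  . . . 0 2 2 . . . . .
  . . . . . . 2 . . . .

Final: -1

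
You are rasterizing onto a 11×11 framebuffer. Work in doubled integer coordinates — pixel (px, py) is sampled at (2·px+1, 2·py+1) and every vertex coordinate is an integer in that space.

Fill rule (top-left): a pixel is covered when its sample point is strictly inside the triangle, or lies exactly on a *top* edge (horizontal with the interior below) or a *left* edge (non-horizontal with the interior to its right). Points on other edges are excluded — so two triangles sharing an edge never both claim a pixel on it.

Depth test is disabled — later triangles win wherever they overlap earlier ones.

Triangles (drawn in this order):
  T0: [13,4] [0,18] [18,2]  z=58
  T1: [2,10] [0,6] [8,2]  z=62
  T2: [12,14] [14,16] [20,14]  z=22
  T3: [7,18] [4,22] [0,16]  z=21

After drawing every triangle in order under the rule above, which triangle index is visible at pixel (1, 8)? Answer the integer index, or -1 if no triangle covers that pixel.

T0:
  2·area = 44  (B↔C swapped to make it positive)
  edge (13, 4)→(18, 2): d=(5,-2) top-left  bias=+0
  edge (18, 2)→(0, 18): d=(-18,16) right/bottom  bias=-1
  edge (0, 18)→(13, 4): d=(13,-14) top-left  bias=+0
    (6,2)@(13, 5): e=[5,26,13] → #
    (7,2)@(15, 5): e=[9,-6,41] → ·
    (5,3)@(11, 7): e=[11,22,11] → #
    (6,3)@(13, 7): e=[15,-10,39] → ·
    (4,4)@(9, 9): e=[17,18,9] → #
    (5,4)@(11, 9): e=[21,-14,37] → ·
    (3,5)@(7, 11): e=[23,14,7] → #
    (4,5)@(9, 11): e=[27,-18,35] → ·
    (2,6)@(5, 13): e=[29,10,5] → #
    (3,6)@(7, 13): e=[33,-22,33] → ·
    (1,7)@(3, 15): e=[35,6,3] → #
    (2,7)@(5, 15): e=[39,-26,31] → ·
  covered (7 px):
    · · · · · · · · · · ·
    · · · · · · · · · · ·
    · · · · · · # · · · ·
    · · · · · # · · · · ·
    · · · · # · · · · · ·
    · · · # · · · · · · ·
    · · # · · · · · · · ·
    · # · · · · · · · · ·
    # · · · · · · · · · ·
    · · · · · · · · · · ·
    · · · · · · · · · · ·
T1:
  2·area = 40
  edge (2, 10)→(0, 6): d=(-2,-4) top-left  bias=+0
  edge (0, 6)→(8, 2): d=(8,-4) top-left  bias=+0
  edge (8, 2)→(2, 10): d=(-6,8) right/bottom  bias=-1
    (3,1)@(7, 3): e=[34,4,2] → #
    (4,1)@(9, 3): e=[42,12,-14] → ·
    (1,2)@(3, 5): e=[14,4,22] → #
    (2,2)@(5, 5): e=[22,12,6] → #
    (3,2)@(7, 5): e=[30,20,-10] → ·
    (0,3)@(1, 7): e=[2,12,26] → #
    (2,3)@(5, 7): e=[18,28,-6] → ·
    (0,4)@(1, 9): e=[-2,28,14] → ·
    (1,4)@(3, 9): e=[6,36,-2] → ·
  covered (5 px):
    · · · · · · · · · · ·
    · · · # · · · · · · ·
    · # # · · · · · · · ·
    # # · · · · · · · · ·
    · · · · · · · · · · ·
    · · · · · · · · · · ·
    · · · · · · · · · · ·
    · · · · · · · · · · ·
    · · · · · · · · · · ·
    · · · · · · · · · · ·
    · · · · · · · · · · ·
T2:
  2·area = 16  (B↔C swapped to make it positive)
  edge (12, 14)→(20, 14): d=(8,0) top-left  bias=+0
  edge (20, 14)→(14, 16): d=(-6,2) right/bottom  bias=-1
  edge (14, 16)→(12, 14): d=(-2,-2) top-left  bias=+0
    (0,1)@(1, 3): e=[-88,104,0] → ·  [on edge]
    (1,2)@(3, 5): e=[-72,88,0] → ·  [on edge]
    (2,3)@(5, 7): e=[-56,72,0] → ·  [on edge]
    (3,4)@(7, 9): e=[-40,56,0] → ·  [on edge]
    (4,5)@(9, 11): e=[-24,40,0] → ·  [on edge]
    (5,6)@(11, 13): e=[-8,24,0] → ·  [on edge]
    (6,7)@(13, 15): e=[8,8,0] → #  [on edge]
    (7,7)@(15, 15): e=[8,4,4] → #
    (8,7)@(17, 15): e=[8,0,8] → ·  [on edge]
    (5,8)@(11, 17): e=[24,0,-8] → ·  [on edge]
    (6,8)@(13, 17): e=[24,-4,-4] → ·
    (7,8)@(15, 17): e=[24,-8,0] → ·  [on edge]
    (2,9)@(5, 19): e=[40,0,-24] → ·  [on edge]
    (8,9)@(17, 19): e=[40,-24,0] → ·  [on edge]
    (9,10)@(19, 21): e=[56,-40,0] → ·  [on edge]
  covered (2 px):
    · · · · · · · · · · ·
    · · · · · · · · · · ·
    · · · · · · · · · · ·
    · · · · · · · · · · ·
    · · · · · · · · · · ·
    · · · · · · · · · · ·
    · · · · · · · · · · ·
    · · · · · · # # · · ·
    · · · · · · · · · · ·
    · · · · · · · · · · ·
    · · · · · · · · · · ·
T3:
  2·area = 34
  edge (7, 18)→(4, 22): d=(-3,4) right/bottom  bias=-1
  edge (4, 22)→(0, 16): d=(-4,-6) top-left  bias=+0
  edge (0, 16)→(7, 18): d=(7,2) right/bottom  bias=-1
    (0,8)@(1, 17): e=[27,2,5] → #
    (1,8)@(3, 17): e=[19,14,1] → #
    (2,8)@(5, 17): e=[11,26,-3] → ·
    (0,9)@(1, 19): e=[21,-6,19] → ·
    (1,9)@(3, 19): e=[13,6,15] → #
    (2,9)@(5, 19): e=[5,18,11] → #
    (3,9)@(7, 19): e=[-3,30,7] → ·
    (1,10)@(3, 21): e=[7,-2,29] → ·
    (2,10)@(5, 21): e=[-1,10,25] → ·
  covered (4 px):
    · · · · · · · · · · ·
    · · · · · · · · · · ·
    · · · · · · · · · · ·
    · · · · · · · · · · ·
    · · · · · · · · · · ·
    · · · · · · · · · · ·
    · · · · · · · · · · ·
    · · · · · · · · · · ·
    # # · · · · · · · · ·
    · # # · · · · · · · ·
    · · · · · · · · · · ·

Z-buffer (winner per pixel, '.' = empty):
  . . . . . . . . . . .
  . . . 1 . . . . . . .
  . 1 1 . . . 0 . . . .
  1 1 . . . 0 . . . . .
  . . . . 0 . . . . . .
  . . . 0 . . . . . . .
  . . 0 . . . . . . . .
  . 0 . . . . 2 2 . . .
  3 3 . . . . . . . . .
  . 3 3 . . . . . . . .
  . . . . . . . . . . .

Answer: 3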